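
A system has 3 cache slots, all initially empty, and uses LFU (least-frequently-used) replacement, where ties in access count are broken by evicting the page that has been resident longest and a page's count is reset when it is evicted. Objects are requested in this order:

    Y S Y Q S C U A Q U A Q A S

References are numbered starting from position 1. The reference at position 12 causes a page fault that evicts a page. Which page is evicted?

A

pos 1: Y: miss, frames (Y)
pos 2: S: miss, frames (Y S)
pos 3: Y: hit
pos 4: Q: miss, frames (Y S Q)
pos 5: S: hit
pos 6: C: miss, evict Q, frames (Y S C)
pos 7: U: miss, evict C, frames (Y S U)
pos 8: A: miss, evict U, frames (Y S A)
pos 9: Q: miss, evict A, frames (Y S Q)
pos 10: U: miss, evict Q, frames (Y S U)
pos 11: A: miss, evict U, frames (Y S A)
pos 12: Q: miss, evict A, frames (Y S Q)
At position 12, page A is evicted.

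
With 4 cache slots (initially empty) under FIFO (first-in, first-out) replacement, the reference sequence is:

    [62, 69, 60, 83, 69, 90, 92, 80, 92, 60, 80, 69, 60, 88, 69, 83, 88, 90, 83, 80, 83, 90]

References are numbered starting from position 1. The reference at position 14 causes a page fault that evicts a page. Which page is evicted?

pos 1: 62 → fault, frames [62]
pos 2: 69 → fault, frames [62, 69]
pos 3: 60 → fault, frames [62, 69, 60]
pos 4: 83 → fault, frames [62, 69, 60, 83]
pos 5: 69 → hit
pos 6: 90 → fault, evict 62, frames [69, 60, 83, 90]
pos 7: 92 → fault, evict 69, frames [60, 83, 90, 92]
pos 8: 80 → fault, evict 60, frames [83, 90, 92, 80]
pos 9: 92 → hit
pos 10: 60 → fault, evict 83, frames [90, 92, 80, 60]
pos 11: 80 → hit
pos 12: 69 → fault, evict 90, frames [92, 80, 60, 69]
pos 13: 60 → hit
pos 14: 88 → fault, evict 92, frames [80, 60, 69, 88]
At position 14, page 92 is evicted.

92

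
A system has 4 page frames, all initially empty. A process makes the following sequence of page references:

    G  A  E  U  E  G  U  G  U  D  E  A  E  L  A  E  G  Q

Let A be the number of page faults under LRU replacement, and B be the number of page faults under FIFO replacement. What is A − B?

-1

Under LRU: F F F F . . . . . F . F . F . . F F → 9 faults.
Under FIFO: F F F F . . . . . F . . . F F F F F → 10 faults.
A − B = 9 − 10 = -1.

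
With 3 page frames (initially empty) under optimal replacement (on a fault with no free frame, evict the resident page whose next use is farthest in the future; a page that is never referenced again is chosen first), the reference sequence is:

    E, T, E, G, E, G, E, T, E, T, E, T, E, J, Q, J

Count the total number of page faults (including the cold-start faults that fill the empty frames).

E: fault, frames (E)
T: fault, frames (E T)
E: hit
G: fault, frames (E T G)
E: hit
G: hit
E: hit
T: hit
E: hit
T: hit
E: hit
T: hit
E: hit
J: fault, evict G, frames (E T J)
Q: fault, evict T, frames (E J Q)
J: hit
Page faults: 5.

5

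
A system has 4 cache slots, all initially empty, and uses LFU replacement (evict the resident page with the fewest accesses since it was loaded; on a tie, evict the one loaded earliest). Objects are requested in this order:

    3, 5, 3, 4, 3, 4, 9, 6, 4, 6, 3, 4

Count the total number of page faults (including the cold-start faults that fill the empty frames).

3: miss, frames [3]
5: miss, frames [3, 5]
3: hit
4: miss, frames [3, 5, 4]
3: hit
4: hit
9: miss, frames [3, 5, 4, 9]
6: miss, evict 5, frames [3, 4, 9, 6]
4: hit
6: hit
3: hit
4: hit
Page faults: 5.

5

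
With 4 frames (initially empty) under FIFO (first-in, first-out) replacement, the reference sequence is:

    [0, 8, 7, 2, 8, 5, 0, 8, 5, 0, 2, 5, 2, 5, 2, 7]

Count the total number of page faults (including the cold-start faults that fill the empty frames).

8

0 -> miss, frames {0}
8 -> miss, frames {0,8}
7 -> miss, frames {0,8,7}
2 -> miss, frames {0,8,7,2}
8 -> hit
5 -> miss, evict 0, frames {8,7,2,5}
0 -> miss, evict 8, frames {7,2,5,0}
8 -> miss, evict 7, frames {2,5,0,8}
5 -> hit
0 -> hit
2 -> hit
5 -> hit
2 -> hit
5 -> hit
2 -> hit
7 -> miss, evict 2, frames {5,0,8,7}
Page faults: 8.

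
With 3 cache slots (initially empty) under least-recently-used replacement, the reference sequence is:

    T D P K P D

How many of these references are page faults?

4

T: fault, frames (T)
D: fault, frames (T D)
P: fault, frames (T D P)
K: fault, evict T, frames (D P K)
P: hit
D: hit
Page faults: 4.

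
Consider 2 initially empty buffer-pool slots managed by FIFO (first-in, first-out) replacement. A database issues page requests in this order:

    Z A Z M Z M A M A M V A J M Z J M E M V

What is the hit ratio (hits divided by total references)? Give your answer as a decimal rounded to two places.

Z -> miss, frames (Z)
A -> miss, frames (Z A)
Z -> hit
M -> miss, evict Z, frames (A M)
Z -> miss, evict A, frames (M Z)
M -> hit
A -> miss, evict M, frames (Z A)
M -> miss, evict Z, frames (A M)
A -> hit
M -> hit
V -> miss, evict A, frames (M V)
A -> miss, evict M, frames (V A)
J -> miss, evict V, frames (A J)
M -> miss, evict A, frames (J M)
Z -> miss, evict J, frames (M Z)
J -> miss, evict M, frames (Z J)
M -> miss, evict Z, frames (J M)
E -> miss, evict J, frames (M E)
M -> hit
V -> miss, evict M, frames (E V)
Hits: 5 of 20 references → 5/20 = 0.2500.

0.25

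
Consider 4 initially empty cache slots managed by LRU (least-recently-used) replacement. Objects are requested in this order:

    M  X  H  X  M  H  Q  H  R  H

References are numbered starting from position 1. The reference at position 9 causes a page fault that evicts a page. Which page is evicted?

X

pos 1: M → fault, frames {M}
pos 2: X → fault, frames {M,X}
pos 3: H → fault, frames {M,X,H}
pos 4: X → hit
pos 5: M → hit
pos 6: H → hit
pos 7: Q → fault, frames {X,M,H,Q}
pos 8: H → hit
pos 9: R → fault, evict X, frames {M,Q,H,R}
At position 9, page X is evicted.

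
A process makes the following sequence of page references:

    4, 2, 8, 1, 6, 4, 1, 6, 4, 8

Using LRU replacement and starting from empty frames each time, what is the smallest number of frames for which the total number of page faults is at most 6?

4

f=1: 10 faults
f=2: 10 faults
f=3: 7 faults
f=4: 6 faults
f=5: 5 faults
Smallest f with faults ≤ 6 is 4.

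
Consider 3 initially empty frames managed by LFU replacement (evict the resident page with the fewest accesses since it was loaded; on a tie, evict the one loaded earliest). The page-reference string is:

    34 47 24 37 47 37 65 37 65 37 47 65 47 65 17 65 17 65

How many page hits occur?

12

34: fault, frames (34)
47: fault, frames (34 47)
24: fault, frames (34 47 24)
37: fault, evict 34, frames (47 24 37)
47: hit
37: hit
65: fault, evict 24, frames (47 37 65)
37: hit
65: hit
37: hit
47: hit
65: hit
47: hit
65: hit
17: fault, evict 47, frames (37 65 17)
65: hit
17: hit
65: hit
Hits: 12.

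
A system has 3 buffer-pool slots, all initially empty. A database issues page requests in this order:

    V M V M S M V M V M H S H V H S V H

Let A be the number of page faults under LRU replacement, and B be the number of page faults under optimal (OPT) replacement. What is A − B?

2

Under LRU: F F . . F . . . . . F F . F . . . . → 6 faults.
Under OPT: F F . . F . . . . . F . . . . . . . → 4 faults.
A − B = 6 − 4 = 2.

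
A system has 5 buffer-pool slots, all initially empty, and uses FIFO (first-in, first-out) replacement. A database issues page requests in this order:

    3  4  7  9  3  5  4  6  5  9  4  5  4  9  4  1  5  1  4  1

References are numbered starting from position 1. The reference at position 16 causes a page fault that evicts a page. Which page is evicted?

pos 1: 3: miss, frames (3)
pos 2: 4: miss, frames (3 4)
pos 3: 7: miss, frames (3 4 7)
pos 4: 9: miss, frames (3 4 7 9)
pos 5: 3: hit
pos 6: 5: miss, frames (3 4 7 9 5)
pos 7: 4: hit
pos 8: 6: miss, evict 3, frames (4 7 9 5 6)
pos 9: 5: hit
pos 10: 9: hit
pos 11: 4: hit
pos 12: 5: hit
pos 13: 4: hit
pos 14: 9: hit
pos 15: 4: hit
pos 16: 1: miss, evict 4, frames (7 9 5 6 1)
At position 16, page 4 is evicted.

4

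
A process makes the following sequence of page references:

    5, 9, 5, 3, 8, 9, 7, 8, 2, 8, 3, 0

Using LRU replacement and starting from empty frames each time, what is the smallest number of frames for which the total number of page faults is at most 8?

f=1: 12 faults
f=2: 10 faults
f=3: 9 faults
f=4: 8 faults
f=5: 7 faults
f=6: 7 faults
f=7: 7 faults
Smallest f with faults ≤ 8 is 4.

4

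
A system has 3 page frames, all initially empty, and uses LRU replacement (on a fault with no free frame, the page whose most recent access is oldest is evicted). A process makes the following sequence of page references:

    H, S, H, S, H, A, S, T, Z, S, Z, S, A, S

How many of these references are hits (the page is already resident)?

H → miss, frames (H)
S → miss, frames (H S)
H → hit
S → hit
H → hit
A → miss, frames (S H A)
S → hit
T → miss, evict H, frames (A S T)
Z → miss, evict A, frames (S T Z)
S → hit
Z → hit
S → hit
A → miss, evict T, frames (Z S A)
S → hit
Hits: 8.

8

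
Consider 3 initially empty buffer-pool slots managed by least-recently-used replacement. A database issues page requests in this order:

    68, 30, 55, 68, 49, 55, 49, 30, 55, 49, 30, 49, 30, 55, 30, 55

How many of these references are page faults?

5

68: miss, frames [68]
30: miss, frames [68, 30]
55: miss, frames [68, 30, 55]
68: hit
49: miss, evict 30, frames [55, 68, 49]
55: hit
49: hit
30: miss, evict 68, frames [55, 49, 30]
55: hit
49: hit
30: hit
49: hit
30: hit
55: hit
30: hit
55: hit
Page faults: 5.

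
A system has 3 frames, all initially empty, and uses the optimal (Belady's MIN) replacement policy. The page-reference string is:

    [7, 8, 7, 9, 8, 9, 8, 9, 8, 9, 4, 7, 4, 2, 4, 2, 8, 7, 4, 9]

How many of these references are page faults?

7

7 -> fault, frames {7}
8 -> fault, frames {7,8}
7 -> hit
9 -> fault, frames {7,8,9}
8 -> hit
9 -> hit
8 -> hit
9 -> hit
8 -> hit
9 -> hit
4 -> fault, evict 9, frames {7,8,4}
7 -> hit
4 -> hit
2 -> fault, evict 7, frames {8,4,2}
4 -> hit
2 -> hit
8 -> hit
7 -> fault, evict 2, frames {8,4,7}
4 -> hit
9 -> fault, evict 7, frames {8,4,9}
Page faults: 7.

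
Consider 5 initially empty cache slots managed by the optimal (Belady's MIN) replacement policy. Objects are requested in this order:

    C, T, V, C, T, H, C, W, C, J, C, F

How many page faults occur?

7

C -> fault, frames [C]
T -> fault, frames [C, T]
V -> fault, frames [C, T, V]
C -> hit
T -> hit
H -> fault, frames [C, T, V, H]
C -> hit
W -> fault, frames [C, T, V, H, W]
C -> hit
J -> fault, evict W, frames [C, T, V, H, J]
C -> hit
F -> fault, evict J, frames [C, T, V, H, F]
Page faults: 7.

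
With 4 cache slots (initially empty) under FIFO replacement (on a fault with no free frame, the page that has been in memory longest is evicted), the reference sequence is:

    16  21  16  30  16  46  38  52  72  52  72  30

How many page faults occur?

8

16 → fault, frames [16]
21 → fault, frames [16, 21]
16 → hit
30 → fault, frames [16, 21, 30]
16 → hit
46 → fault, frames [16, 21, 30, 46]
38 → fault, evict 16, frames [21, 30, 46, 38]
52 → fault, evict 21, frames [30, 46, 38, 52]
72 → fault, evict 30, frames [46, 38, 52, 72]
52 → hit
72 → hit
30 → fault, evict 46, frames [38, 52, 72, 30]
Page faults: 8.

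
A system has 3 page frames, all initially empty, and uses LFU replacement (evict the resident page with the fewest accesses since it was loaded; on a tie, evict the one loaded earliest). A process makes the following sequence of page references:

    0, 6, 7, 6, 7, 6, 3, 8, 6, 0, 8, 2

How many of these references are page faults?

8

0 -> fault, frames {0}
6 -> fault, frames {0,6}
7 -> fault, frames {0,6,7}
6 -> hit
7 -> hit
6 -> hit
3 -> fault, evict 0, frames {6,7,3}
8 -> fault, evict 3, frames {6,7,8}
6 -> hit
0 -> fault, evict 8, frames {6,7,0}
8 -> fault, evict 0, frames {6,7,8}
2 -> fault, evict 8, frames {6,7,2}
Page faults: 8.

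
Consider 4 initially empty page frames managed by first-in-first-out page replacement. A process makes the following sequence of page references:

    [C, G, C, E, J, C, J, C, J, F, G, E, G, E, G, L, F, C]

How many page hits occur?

11

C -> miss, frames {C}
G -> miss, frames {C,G}
C -> hit
E -> miss, frames {C,G,E}
J -> miss, frames {C,G,E,J}
C -> hit
J -> hit
C -> hit
J -> hit
F -> miss, evict C, frames {G,E,J,F}
G -> hit
E -> hit
G -> hit
E -> hit
G -> hit
L -> miss, evict G, frames {E,J,F,L}
F -> hit
C -> miss, evict E, frames {J,F,L,C}
Hits: 11.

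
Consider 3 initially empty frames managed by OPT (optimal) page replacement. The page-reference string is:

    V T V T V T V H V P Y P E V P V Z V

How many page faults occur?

7

V -> fault, frames {V}
T -> fault, frames {V,T}
V -> hit
T -> hit
V -> hit
T -> hit
V -> hit
H -> fault, frames {V,T,H}
V -> hit
P -> fault, evict H, frames {V,T,P}
Y -> fault, evict T, frames {V,P,Y}
P -> hit
E -> fault, evict Y, frames {V,P,E}
V -> hit
P -> hit
V -> hit
Z -> fault, evict E, frames {V,P,Z}
V -> hit
Page faults: 7.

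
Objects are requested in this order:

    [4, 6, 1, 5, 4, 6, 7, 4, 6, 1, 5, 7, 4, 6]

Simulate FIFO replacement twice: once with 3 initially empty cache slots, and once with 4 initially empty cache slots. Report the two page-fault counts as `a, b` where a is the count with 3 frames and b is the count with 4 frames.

3 frames: F F F F F F F . . F F . F F → 11 faults.
4 frames: F F F F . . F F F F F F F F → 12 faults.
12 > 11: adding a frame increased faults — Belady's anomaly.

11, 12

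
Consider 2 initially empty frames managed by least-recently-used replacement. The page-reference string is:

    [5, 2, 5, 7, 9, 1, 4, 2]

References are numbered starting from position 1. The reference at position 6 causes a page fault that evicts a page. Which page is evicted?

pos 1: 5 → miss, frames [5]
pos 2: 2 → miss, frames [5, 2]
pos 3: 5 → hit
pos 4: 7 → miss, evict 2, frames [5, 7]
pos 5: 9 → miss, evict 5, frames [7, 9]
pos 6: 1 → miss, evict 7, frames [9, 1]
At position 6, page 7 is evicted.

7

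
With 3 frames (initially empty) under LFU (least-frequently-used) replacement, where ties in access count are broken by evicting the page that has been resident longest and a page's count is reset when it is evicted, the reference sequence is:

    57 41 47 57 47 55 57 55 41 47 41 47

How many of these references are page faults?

8

57: fault, frames {57}
41: fault, frames {57,41}
47: fault, frames {57,41,47}
57: hit
47: hit
55: fault, evict 41, frames {57,47,55}
57: hit
55: hit
41: fault, evict 47, frames {57,55,41}
47: fault, evict 41, frames {57,55,47}
41: fault, evict 47, frames {57,55,41}
47: fault, evict 41, frames {57,55,47}
Page faults: 8.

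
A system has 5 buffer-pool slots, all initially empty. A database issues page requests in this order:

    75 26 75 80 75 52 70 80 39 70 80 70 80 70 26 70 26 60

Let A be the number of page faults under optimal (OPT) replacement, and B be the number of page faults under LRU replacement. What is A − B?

-1

Under OPT: F F . F . F F . F . . . . . . . . F → 7 faults.
Under LRU: F F . F . F F . F . . . . . F . . F → 8 faults.
A − B = 7 − 8 = -1.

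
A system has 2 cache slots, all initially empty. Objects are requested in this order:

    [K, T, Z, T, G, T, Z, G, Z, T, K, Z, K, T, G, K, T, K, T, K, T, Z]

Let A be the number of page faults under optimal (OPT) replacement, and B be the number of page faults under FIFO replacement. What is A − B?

-4

Under OPT: F F F . F . F . . F F . . F F . F . . . . F → 11 faults.
Under FIFO: F F F . F F F F . F F F . F F F F . . . . F → 15 faults.
A − B = 11 − 15 = -4.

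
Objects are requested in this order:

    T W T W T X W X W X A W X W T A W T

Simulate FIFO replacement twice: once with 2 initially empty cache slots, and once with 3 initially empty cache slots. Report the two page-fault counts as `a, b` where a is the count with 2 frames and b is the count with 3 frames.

2 frames: F F . . . F . . . . F F F . F F F F → 10 faults.
3 frames: F F . . . F . . . . F . . . F . F . → 6 faults.
6 < 10: adding a frame reduced faults, as is typical.

10, 6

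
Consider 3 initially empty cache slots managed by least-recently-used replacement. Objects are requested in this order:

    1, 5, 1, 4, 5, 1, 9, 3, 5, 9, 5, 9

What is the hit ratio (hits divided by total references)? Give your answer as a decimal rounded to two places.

1: fault, frames {1}
5: fault, frames {1,5}
1: hit
4: fault, frames {5,1,4}
5: hit
1: hit
9: fault, evict 4, frames {5,1,9}
3: fault, evict 5, frames {1,9,3}
5: fault, evict 1, frames {9,3,5}
9: hit
5: hit
9: hit
Hits: 6 of 12 references → 6/12 = 0.5000.

0.50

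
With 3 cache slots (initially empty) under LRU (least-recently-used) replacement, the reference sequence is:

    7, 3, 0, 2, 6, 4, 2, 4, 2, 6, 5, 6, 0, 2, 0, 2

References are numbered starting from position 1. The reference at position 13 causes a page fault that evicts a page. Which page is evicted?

pos 1: 7 → miss, frames {7}
pos 2: 3 → miss, frames {7,3}
pos 3: 0 → miss, frames {7,3,0}
pos 4: 2 → miss, evict 7, frames {3,0,2}
pos 5: 6 → miss, evict 3, frames {0,2,6}
pos 6: 4 → miss, evict 0, frames {2,6,4}
pos 7: 2 → hit
pos 8: 4 → hit
pos 9: 2 → hit
pos 10: 6 → hit
pos 11: 5 → miss, evict 4, frames {2,6,5}
pos 12: 6 → hit
pos 13: 0 → miss, evict 2, frames {5,6,0}
At position 13, page 2 is evicted.

2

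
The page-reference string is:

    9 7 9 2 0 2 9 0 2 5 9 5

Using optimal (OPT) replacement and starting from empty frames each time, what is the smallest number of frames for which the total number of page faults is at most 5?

f=1: 12 faults
f=2: 7 faults
f=3: 5 faults
f=4: 5 faults
f=5: 5 faults
Smallest f with faults ≤ 5 is 3.

3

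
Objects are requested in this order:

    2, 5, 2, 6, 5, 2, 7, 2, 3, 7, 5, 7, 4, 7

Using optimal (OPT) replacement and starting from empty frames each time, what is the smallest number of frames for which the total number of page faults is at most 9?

f=1: 14 faults
f=2: 8 faults
f=3: 6 faults
f=4: 6 faults
f=5: 6 faults
f=6: 6 faults
Smallest f with faults ≤ 9 is 2.

2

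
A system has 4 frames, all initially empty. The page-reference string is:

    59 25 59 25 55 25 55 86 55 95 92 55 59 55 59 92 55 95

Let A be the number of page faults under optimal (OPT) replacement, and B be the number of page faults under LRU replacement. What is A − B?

Under OPT: F F . . F . . F . F F . . . . . . . → 6 faults.
Under LRU: F F . . F . . F . F F . F . . . . . → 7 faults.
A − B = 6 − 7 = -1.

-1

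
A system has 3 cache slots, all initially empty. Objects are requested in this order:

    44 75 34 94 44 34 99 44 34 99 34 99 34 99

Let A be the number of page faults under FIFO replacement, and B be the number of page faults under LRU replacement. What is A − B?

1

Under FIFO: F F F F F . F . F . . . . . → 7 faults.
Under LRU: F F F F F . F . . . . . . . → 6 faults.
A − B = 7 − 6 = 1.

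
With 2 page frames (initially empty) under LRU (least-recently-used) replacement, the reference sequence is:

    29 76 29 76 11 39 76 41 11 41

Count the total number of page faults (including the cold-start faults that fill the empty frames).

7

29 → fault, frames (29)
76 → fault, frames (29 76)
29 → hit
76 → hit
11 → fault, evict 29, frames (76 11)
39 → fault, evict 76, frames (11 39)
76 → fault, evict 11, frames (39 76)
41 → fault, evict 39, frames (76 41)
11 → fault, evict 76, frames (41 11)
41 → hit
Page faults: 7.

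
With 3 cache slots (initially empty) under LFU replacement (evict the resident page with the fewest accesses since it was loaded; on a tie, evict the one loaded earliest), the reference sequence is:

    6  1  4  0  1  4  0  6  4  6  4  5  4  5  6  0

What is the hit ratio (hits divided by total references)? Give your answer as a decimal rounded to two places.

0.56

6: miss, frames [6]
1: miss, frames [6, 1]
4: miss, frames [6, 1, 4]
0: miss, evict 6, frames [1, 4, 0]
1: hit
4: hit
0: hit
6: miss, evict 1, frames [4, 0, 6]
4: hit
6: hit
4: hit
5: miss, evict 0, frames [4, 6, 5]
4: hit
5: hit
6: hit
0: miss, evict 5, frames [4, 6, 0]
Hits: 9 of 16 references → 9/16 = 0.5625.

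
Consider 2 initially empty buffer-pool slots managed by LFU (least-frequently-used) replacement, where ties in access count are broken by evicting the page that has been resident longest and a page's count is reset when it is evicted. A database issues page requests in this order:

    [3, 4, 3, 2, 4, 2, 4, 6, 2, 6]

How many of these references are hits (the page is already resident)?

1

3 → miss, frames (3)
4 → miss, frames (3 4)
3 → hit
2 → miss, evict 4, frames (3 2)
4 → miss, evict 2, frames (3 4)
2 → miss, evict 4, frames (3 2)
4 → miss, evict 2, frames (3 4)
6 → miss, evict 4, frames (3 6)
2 → miss, evict 6, frames (3 2)
6 → miss, evict 2, frames (3 6)
Hits: 1.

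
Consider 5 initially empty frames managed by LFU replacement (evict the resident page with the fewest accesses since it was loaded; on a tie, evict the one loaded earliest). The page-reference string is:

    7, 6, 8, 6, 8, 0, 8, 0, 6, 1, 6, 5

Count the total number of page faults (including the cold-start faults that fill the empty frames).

6

7 -> miss, frames [7]
6 -> miss, frames [7, 6]
8 -> miss, frames [7, 6, 8]
6 -> hit
8 -> hit
0 -> miss, frames [7, 6, 8, 0]
8 -> hit
0 -> hit
6 -> hit
1 -> miss, frames [7, 6, 8, 0, 1]
6 -> hit
5 -> miss, evict 7, frames [6, 8, 0, 1, 5]
Page faults: 6.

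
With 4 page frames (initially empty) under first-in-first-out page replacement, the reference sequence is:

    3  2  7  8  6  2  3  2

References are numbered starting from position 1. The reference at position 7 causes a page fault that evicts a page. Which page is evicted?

pos 1: 3 -> miss, frames (3)
pos 2: 2 -> miss, frames (3 2)
pos 3: 7 -> miss, frames (3 2 7)
pos 4: 8 -> miss, frames (3 2 7 8)
pos 5: 6 -> miss, evict 3, frames (2 7 8 6)
pos 6: 2 -> hit
pos 7: 3 -> miss, evict 2, frames (7 8 6 3)
At position 7, page 2 is evicted.

2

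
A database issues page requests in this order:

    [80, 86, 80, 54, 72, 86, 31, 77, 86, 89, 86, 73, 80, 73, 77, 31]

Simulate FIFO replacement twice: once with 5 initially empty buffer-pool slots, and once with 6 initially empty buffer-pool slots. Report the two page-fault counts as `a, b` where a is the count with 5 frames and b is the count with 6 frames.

5 frames: F F . F F . F F . F F F F . . F → 11 faults.
6 frames: F F . F F . F F . F . F F . . . → 9 faults.
9 < 11: adding a frame reduced faults, as is typical.

11, 9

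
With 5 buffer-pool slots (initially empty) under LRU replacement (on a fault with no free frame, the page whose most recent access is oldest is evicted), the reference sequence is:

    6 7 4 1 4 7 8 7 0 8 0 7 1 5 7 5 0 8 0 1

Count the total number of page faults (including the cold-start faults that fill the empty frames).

6 → fault, frames [6]
7 → fault, frames [6, 7]
4 → fault, frames [6, 7, 4]
1 → fault, frames [6, 7, 4, 1]
4 → hit
7 → hit
8 → fault, frames [6, 1, 4, 7, 8]
7 → hit
0 → fault, evict 6, frames [1, 4, 8, 7, 0]
8 → hit
0 → hit
7 → hit
1 → hit
5 → fault, evict 4, frames [8, 0, 7, 1, 5]
7 → hit
5 → hit
0 → hit
8 → hit
0 → hit
1 → hit
Page faults: 7.

7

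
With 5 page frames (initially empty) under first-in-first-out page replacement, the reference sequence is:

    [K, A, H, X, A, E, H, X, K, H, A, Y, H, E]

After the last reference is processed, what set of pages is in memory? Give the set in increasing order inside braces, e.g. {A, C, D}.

{A, E, H, X, Y}

K -> fault, frames [K]
A -> fault, frames [K, A]
H -> fault, frames [K, A, H]
X -> fault, frames [K, A, H, X]
A -> hit
E -> fault, frames [K, A, H, X, E]
H -> hit
X -> hit
K -> hit
H -> hit
A -> hit
Y -> fault, evict K, frames [A, H, X, E, Y]
H -> hit
E -> hit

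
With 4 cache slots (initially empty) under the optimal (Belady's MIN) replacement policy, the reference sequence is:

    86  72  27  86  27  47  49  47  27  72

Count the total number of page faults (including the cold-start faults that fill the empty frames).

5

86 → fault, frames [86]
72 → fault, frames [86, 72]
27 → fault, frames [86, 72, 27]
86 → hit
27 → hit
47 → fault, frames [86, 72, 27, 47]
49 → fault, evict 86, frames [72, 27, 47, 49]
47 → hit
27 → hit
72 → hit
Page faults: 5.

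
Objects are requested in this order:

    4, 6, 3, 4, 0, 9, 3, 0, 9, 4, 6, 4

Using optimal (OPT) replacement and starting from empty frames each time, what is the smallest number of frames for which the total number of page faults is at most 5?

f=1: 12 faults
f=2: 8 faults
f=3: 7 faults
f=4: 6 faults
f=5: 5 faults
Smallest f with faults ≤ 5 is 5.

5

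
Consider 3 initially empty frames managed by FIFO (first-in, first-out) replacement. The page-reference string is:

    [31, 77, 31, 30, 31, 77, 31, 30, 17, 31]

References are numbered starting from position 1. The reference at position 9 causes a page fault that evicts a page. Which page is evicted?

pos 1: 31 -> fault, frames [31]
pos 2: 77 -> fault, frames [31, 77]
pos 3: 31 -> hit
pos 4: 30 -> fault, frames [31, 77, 30]
pos 5: 31 -> hit
pos 6: 77 -> hit
pos 7: 31 -> hit
pos 8: 30 -> hit
pos 9: 17 -> fault, evict 31, frames [77, 30, 17]
At position 9, page 31 is evicted.

31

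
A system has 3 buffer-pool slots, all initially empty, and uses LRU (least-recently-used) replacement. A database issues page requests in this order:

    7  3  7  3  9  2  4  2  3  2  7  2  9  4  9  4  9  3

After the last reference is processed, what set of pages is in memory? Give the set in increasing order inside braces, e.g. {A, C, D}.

{3, 4, 9}

7: fault, frames (7)
3: fault, frames (7 3)
7: hit
3: hit
9: fault, frames (7 3 9)
2: fault, evict 7, frames (3 9 2)
4: fault, evict 3, frames (9 2 4)
2: hit
3: fault, evict 9, frames (4 2 3)
2: hit
7: fault, evict 4, frames (3 2 7)
2: hit
9: fault, evict 3, frames (7 2 9)
4: fault, evict 7, frames (2 9 4)
9: hit
4: hit
9: hit
3: fault, evict 2, frames (4 9 3)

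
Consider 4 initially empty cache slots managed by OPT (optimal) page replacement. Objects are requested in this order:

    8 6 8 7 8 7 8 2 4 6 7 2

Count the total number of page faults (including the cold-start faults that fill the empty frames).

8 → miss, frames {8}
6 → miss, frames {8,6}
8 → hit
7 → miss, frames {8,6,7}
8 → hit
7 → hit
8 → hit
2 → miss, frames {8,6,7,2}
4 → miss, evict 8, frames {6,7,2,4}
6 → hit
7 → hit
2 → hit
Page faults: 5.

5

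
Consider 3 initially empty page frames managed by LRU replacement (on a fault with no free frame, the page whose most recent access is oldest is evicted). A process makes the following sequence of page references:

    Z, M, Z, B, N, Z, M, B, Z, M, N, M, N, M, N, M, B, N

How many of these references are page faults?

Z → miss, frames {Z}
M → miss, frames {Z,M}
Z → hit
B → miss, frames {M,Z,B}
N → miss, evict M, frames {Z,B,N}
Z → hit
M → miss, evict B, frames {N,Z,M}
B → miss, evict N, frames {Z,M,B}
Z → hit
M → hit
N → miss, evict B, frames {Z,M,N}
M → hit
N → hit
M → hit
N → hit
M → hit
B → miss, evict Z, frames {N,M,B}
N → hit
Page faults: 8.

8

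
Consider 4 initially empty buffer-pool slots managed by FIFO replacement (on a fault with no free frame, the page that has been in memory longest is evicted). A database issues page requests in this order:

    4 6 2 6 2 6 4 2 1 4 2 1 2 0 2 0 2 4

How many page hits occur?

12

4: fault, frames [4]
6: fault, frames [4, 6]
2: fault, frames [4, 6, 2]
6: hit
2: hit
6: hit
4: hit
2: hit
1: fault, frames [4, 6, 2, 1]
4: hit
2: hit
1: hit
2: hit
0: fault, evict 4, frames [6, 2, 1, 0]
2: hit
0: hit
2: hit
4: fault, evict 6, frames [2, 1, 0, 4]
Hits: 12.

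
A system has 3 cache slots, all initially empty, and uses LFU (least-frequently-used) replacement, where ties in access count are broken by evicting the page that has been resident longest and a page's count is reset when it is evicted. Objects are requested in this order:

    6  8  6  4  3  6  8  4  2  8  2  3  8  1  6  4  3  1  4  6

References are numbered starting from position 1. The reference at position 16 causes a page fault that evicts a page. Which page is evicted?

pos 1: 6 -> fault, frames (6)
pos 2: 8 -> fault, frames (6 8)
pos 3: 6 -> hit
pos 4: 4 -> fault, frames (6 8 4)
pos 5: 3 -> fault, evict 8, frames (6 4 3)
pos 6: 6 -> hit
pos 7: 8 -> fault, evict 4, frames (6 3 8)
pos 8: 4 -> fault, evict 3, frames (6 8 4)
pos 9: 2 -> fault, evict 8, frames (6 4 2)
pos 10: 8 -> fault, evict 4, frames (6 2 8)
pos 11: 2 -> hit
pos 12: 3 -> fault, evict 8, frames (6 2 3)
pos 13: 8 -> fault, evict 3, frames (6 2 8)
pos 14: 1 -> fault, evict 8, frames (6 2 1)
pos 15: 6 -> hit
pos 16: 4 -> fault, evict 1, frames (6 2 4)
At position 16, page 1 is evicted.

1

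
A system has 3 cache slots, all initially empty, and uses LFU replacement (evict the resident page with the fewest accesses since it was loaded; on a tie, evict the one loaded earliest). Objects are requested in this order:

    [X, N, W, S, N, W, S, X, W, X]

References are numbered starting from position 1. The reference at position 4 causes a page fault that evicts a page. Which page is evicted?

X

pos 1: X -> miss, frames (X)
pos 2: N -> miss, frames (X N)
pos 3: W -> miss, frames (X N W)
pos 4: S -> miss, evict X, frames (N W S)
At position 4, page X is evicted.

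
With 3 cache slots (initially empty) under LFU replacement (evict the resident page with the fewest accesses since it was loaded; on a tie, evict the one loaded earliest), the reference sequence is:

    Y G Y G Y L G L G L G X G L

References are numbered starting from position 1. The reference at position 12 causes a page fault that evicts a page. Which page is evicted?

Y

pos 1: Y: miss, frames [Y]
pos 2: G: miss, frames [Y, G]
pos 3: Y: hit
pos 4: G: hit
pos 5: Y: hit
pos 6: L: miss, frames [Y, G, L]
pos 7: G: hit
pos 8: L: hit
pos 9: G: hit
pos 10: L: hit
pos 11: G: hit
pos 12: X: miss, evict Y, frames [G, L, X]
At position 12, page Y is evicted.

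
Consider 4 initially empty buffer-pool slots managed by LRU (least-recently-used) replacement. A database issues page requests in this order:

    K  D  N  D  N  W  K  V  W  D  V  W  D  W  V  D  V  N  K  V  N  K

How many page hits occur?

14

K → miss, frames [K]
D → miss, frames [K, D]
N → miss, frames [K, D, N]
D → hit
N → hit
W → miss, frames [K, D, N, W]
K → hit
V → miss, evict D, frames [N, W, K, V]
W → hit
D → miss, evict N, frames [K, V, W, D]
V → hit
W → hit
D → hit
W → hit
V → hit
D → hit
V → hit
N → miss, evict K, frames [W, D, V, N]
K → miss, evict W, frames [D, V, N, K]
V → hit
N → hit
K → hit
Hits: 14.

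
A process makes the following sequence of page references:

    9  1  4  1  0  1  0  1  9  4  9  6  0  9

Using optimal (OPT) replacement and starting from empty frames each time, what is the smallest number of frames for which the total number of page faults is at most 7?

3

f=1: 14 faults
f=2: 8 faults
f=3: 6 faults
f=4: 5 faults
f=5: 5 faults
Smallest f with faults ≤ 7 is 3.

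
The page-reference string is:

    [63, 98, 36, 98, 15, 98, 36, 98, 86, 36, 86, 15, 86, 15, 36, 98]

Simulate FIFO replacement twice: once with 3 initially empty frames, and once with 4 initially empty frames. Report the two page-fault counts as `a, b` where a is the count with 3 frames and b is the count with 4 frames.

3 frames: F F F . F . . . F . . . . . . F → 6 faults.
4 frames: F F F . F . . . F . . . . . . . → 5 faults.
5 < 6: adding a frame reduced faults, as is typical.

6, 5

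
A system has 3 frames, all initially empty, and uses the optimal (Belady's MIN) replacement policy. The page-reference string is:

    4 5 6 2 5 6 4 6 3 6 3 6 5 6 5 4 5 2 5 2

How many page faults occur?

8

4 -> miss, frames [4]
5 -> miss, frames [4, 5]
6 -> miss, frames [4, 5, 6]
2 -> miss, evict 4, frames [5, 6, 2]
5 -> hit
6 -> hit
4 -> miss, evict 2, frames [5, 6, 4]
6 -> hit
3 -> miss, evict 4, frames [5, 6, 3]
6 -> hit
3 -> hit
6 -> hit
5 -> hit
6 -> hit
5 -> hit
4 -> miss, evict 3, frames [5, 6, 4]
5 -> hit
2 -> miss, evict 4, frames [5, 6, 2]
5 -> hit
2 -> hit
Page faults: 8.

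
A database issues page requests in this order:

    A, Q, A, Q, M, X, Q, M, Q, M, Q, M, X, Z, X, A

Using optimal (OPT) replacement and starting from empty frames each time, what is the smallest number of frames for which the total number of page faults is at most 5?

f=1: 16 faults
f=2: 8 faults
f=3: 6 faults
f=4: 5 faults
f=5: 5 faults
Smallest f with faults ≤ 5 is 4.

4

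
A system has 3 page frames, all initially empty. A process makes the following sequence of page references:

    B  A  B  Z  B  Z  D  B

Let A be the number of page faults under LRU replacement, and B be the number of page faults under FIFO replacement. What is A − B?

-1

Under LRU: F F . F . . F . → 4 faults.
Under FIFO: F F . F . . F F → 5 faults.
A − B = 4 − 5 = -1.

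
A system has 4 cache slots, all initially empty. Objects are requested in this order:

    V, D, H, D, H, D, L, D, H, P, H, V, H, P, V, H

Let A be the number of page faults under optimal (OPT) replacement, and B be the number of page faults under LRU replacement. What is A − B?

-1

Under OPT: F F F . . . F . . F . . . . . . → 5 faults.
Under LRU: F F F . . . F . . F . F . . . . → 6 faults.
A − B = 5 − 6 = -1.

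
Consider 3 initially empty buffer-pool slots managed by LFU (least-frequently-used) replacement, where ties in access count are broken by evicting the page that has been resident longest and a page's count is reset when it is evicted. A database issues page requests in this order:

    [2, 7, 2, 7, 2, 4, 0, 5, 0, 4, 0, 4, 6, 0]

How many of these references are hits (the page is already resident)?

2 -> miss, frames [2]
7 -> miss, frames [2, 7]
2 -> hit
7 -> hit
2 -> hit
4 -> miss, frames [2, 7, 4]
0 -> miss, evict 4, frames [2, 7, 0]
5 -> miss, evict 0, frames [2, 7, 5]
0 -> miss, evict 5, frames [2, 7, 0]
4 -> miss, evict 0, frames [2, 7, 4]
0 -> miss, evict 4, frames [2, 7, 0]
4 -> miss, evict 0, frames [2, 7, 4]
6 -> miss, evict 4, frames [2, 7, 6]
0 -> miss, evict 6, frames [2, 7, 0]
Hits: 3.

3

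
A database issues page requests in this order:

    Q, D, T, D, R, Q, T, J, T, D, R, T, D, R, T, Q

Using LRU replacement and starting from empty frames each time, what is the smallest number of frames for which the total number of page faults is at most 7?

f=1: 16 faults
f=2: 14 faults
f=3: 10 faults
f=4: 8 faults
f=5: 5 faults
Smallest f with faults ≤ 7 is 5.

5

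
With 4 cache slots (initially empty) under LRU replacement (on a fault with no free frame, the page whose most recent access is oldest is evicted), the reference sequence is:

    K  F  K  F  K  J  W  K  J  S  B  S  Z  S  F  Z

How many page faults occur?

K: fault, frames {K}
F: fault, frames {K,F}
K: hit
F: hit
K: hit
J: fault, frames {F,K,J}
W: fault, frames {F,K,J,W}
K: hit
J: hit
S: fault, evict F, frames {W,K,J,S}
B: fault, evict W, frames {K,J,S,B}
S: hit
Z: fault, evict K, frames {J,B,S,Z}
S: hit
F: fault, evict J, frames {B,Z,S,F}
Z: hit
Page faults: 8.

8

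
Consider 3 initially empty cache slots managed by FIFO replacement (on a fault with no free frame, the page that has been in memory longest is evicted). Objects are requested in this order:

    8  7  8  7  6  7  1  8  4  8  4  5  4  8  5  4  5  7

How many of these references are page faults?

8: miss, frames {8}
7: miss, frames {8,7}
8: hit
7: hit
6: miss, frames {8,7,6}
7: hit
1: miss, evict 8, frames {7,6,1}
8: miss, evict 7, frames {6,1,8}
4: miss, evict 6, frames {1,8,4}
8: hit
4: hit
5: miss, evict 1, frames {8,4,5}
4: hit
8: hit
5: hit
4: hit
5: hit
7: miss, evict 8, frames {4,5,7}
Page faults: 8.

8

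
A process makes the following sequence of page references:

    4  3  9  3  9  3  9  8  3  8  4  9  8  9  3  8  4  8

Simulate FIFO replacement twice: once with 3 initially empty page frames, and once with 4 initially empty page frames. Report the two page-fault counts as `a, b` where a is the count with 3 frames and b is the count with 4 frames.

3 frames: F F F . . . . F . . F . . . F . . . → 6 faults.
4 frames: F F F . . . . F . . . . . . . . . . → 4 faults.
4 < 6: adding a frame reduced faults, as is typical.

6, 4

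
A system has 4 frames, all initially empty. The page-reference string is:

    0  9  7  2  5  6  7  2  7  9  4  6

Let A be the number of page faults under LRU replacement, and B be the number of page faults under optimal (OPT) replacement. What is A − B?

2

Under LRU: F F F F F F . . . F F F → 9 faults.
Under OPT: F F F F F F . . . . F . → 7 faults.
A − B = 9 − 7 = 2.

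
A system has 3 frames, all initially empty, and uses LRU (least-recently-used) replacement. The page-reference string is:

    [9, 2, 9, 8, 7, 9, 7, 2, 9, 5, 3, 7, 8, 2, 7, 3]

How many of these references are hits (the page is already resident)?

5

9 -> fault, frames (9)
2 -> fault, frames (9 2)
9 -> hit
8 -> fault, frames (2 9 8)
7 -> fault, evict 2, frames (9 8 7)
9 -> hit
7 -> hit
2 -> fault, evict 8, frames (9 7 2)
9 -> hit
5 -> fault, evict 7, frames (2 9 5)
3 -> fault, evict 2, frames (9 5 3)
7 -> fault, evict 9, frames (5 3 7)
8 -> fault, evict 5, frames (3 7 8)
2 -> fault, evict 3, frames (7 8 2)
7 -> hit
3 -> fault, evict 8, frames (2 7 3)
Hits: 5.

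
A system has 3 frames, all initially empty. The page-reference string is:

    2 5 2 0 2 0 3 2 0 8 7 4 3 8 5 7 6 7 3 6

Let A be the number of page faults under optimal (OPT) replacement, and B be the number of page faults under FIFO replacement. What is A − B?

Under OPT: F F . F . . F . . F F F . . F F F . . . → 10 faults.
Under FIFO: F F . F . . F F . F F F F F F F F . F . → 14 faults.
A − B = 10 − 14 = -4.

-4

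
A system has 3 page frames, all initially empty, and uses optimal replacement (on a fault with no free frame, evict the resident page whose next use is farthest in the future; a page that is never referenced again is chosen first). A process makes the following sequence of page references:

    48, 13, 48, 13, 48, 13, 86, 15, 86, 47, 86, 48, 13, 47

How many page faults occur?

6

48 -> fault, frames (48)
13 -> fault, frames (48 13)
48 -> hit
13 -> hit
48 -> hit
13 -> hit
86 -> fault, frames (48 13 86)
15 -> fault, evict 13, frames (48 86 15)
86 -> hit
47 -> fault, evict 15, frames (48 86 47)
86 -> hit
48 -> hit
13 -> fault, evict 86, frames (48 47 13)
47 -> hit
Page faults: 6.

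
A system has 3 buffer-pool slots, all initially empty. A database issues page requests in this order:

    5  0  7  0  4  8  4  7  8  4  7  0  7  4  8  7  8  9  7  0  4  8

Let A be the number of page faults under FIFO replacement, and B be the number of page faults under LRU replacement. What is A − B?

2

Under FIFO: F F F . F F . . . . . F F F F . . F F F F F → 14 faults.
Under LRU: F F F . F F . F . . . F . . F . . F . F F F → 12 faults.
A − B = 14 − 12 = 2.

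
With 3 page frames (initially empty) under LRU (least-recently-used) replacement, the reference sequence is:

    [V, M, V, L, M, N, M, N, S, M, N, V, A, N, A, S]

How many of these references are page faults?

V → miss, frames [V]
M → miss, frames [V, M]
V → hit
L → miss, frames [M, V, L]
M → hit
N → miss, evict V, frames [L, M, N]
M → hit
N → hit
S → miss, evict L, frames [M, N, S]
M → hit
N → hit
V → miss, evict S, frames [M, N, V]
A → miss, evict M, frames [N, V, A]
N → hit
A → hit
S → miss, evict V, frames [N, A, S]
Page faults: 8.

8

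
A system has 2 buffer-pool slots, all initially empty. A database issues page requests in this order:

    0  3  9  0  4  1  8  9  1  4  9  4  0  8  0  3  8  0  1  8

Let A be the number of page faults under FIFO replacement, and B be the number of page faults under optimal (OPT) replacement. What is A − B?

4

Under FIFO: F F F F F F F F F F F . F F . F . F F F → 17 faults.
Under OPT: F F F . F F F . F F . . F F . F . F F . → 13 faults.
A − B = 17 − 13 = 4.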